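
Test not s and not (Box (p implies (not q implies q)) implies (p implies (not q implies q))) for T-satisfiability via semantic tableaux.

1. not s and not (Box (p implies (not q implies q)) implies (p implies (not q implies q))), w0
2. not s, w0
3. not (Box (p implies (not q implies q)) implies (p implies (not q implies q))), w0
4. Box (p implies (not q implies q)), w0
5. not (p implies (not q implies q)), w0
6. p, w0
7. not (not q implies q), w0
8. not q, w0
9. p implies (not q implies q), w0
10. not q implies q, w0
11. q, w0
Accessibility: w0Rw0
Branch closes: q and not q both at w0.
(One branch shown.) All branches close.

Unsatisfiable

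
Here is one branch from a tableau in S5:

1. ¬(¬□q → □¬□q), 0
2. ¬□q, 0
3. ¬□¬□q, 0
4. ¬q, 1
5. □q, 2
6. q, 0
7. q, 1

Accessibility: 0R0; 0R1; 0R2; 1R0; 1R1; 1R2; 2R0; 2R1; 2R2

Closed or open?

Closed

Both q and ¬q appear at 1.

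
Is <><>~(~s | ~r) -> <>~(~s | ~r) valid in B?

No, not valid

Tableau for the negation ~(<><>~(~s | ~r) -> <>~(~s | ~r)):
1. ~(<><>~(~s | ~r) -> <>~(~s | ~r)), 0
2. <><>~(~s | ~r), 0
3. ~<>~(~s | ~r), 0
4. ~s | ~r, 0
5. ~r, 0
6. <>~(~s | ~r), 1
7. ~s | ~r, 1
8. ~r, 1
9. ~(~s | ~r), 2
10. s, 2
11. r, 2
Accessibility: 0R0, 0R1, 1R0, 1R1, 1R2, 2R1, 2R2
The negation has an open branch (countermodel exists).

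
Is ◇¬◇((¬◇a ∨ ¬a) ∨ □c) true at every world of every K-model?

Not valid

Tableau for the negation ¬◇¬◇((¬◇a ∨ ¬a) ∨ □c):
1. ¬◇¬◇((¬◇a ∨ ¬a) ∨ □c), w0
The negation has an open branch (countermodel exists).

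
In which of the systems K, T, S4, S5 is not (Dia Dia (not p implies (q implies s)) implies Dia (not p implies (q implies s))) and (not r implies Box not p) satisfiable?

T-tableau for the formula:
1. not (Dia Dia (not p implies (q implies s)) implies Dia (not p implies (q implies s))) and (not r implies Box not p), 0
2. not (Dia Dia (not p implies (q implies s)) implies Dia (not p implies (q implies s))), 0
3. not r implies Box not p, 0
4. Dia Dia (not p implies (q implies s)), 0
5. not Dia (not p implies (q implies s)), 0
6. not (not p implies (q implies s)), 0
7. not p, 0
8. not (q implies s), 0
9. q, 0
10. not s, 0
11. Box not p, 0
12. Dia (not p implies (q implies s)), 1
13. not (not p implies (q implies s)), 1
14. not p, 1
15. not (q implies s), 1
16. q, 1
17. not s, 1
18. not p implies (q implies s), 2
19. q implies s, 2
20. s, 2
Accessibility: 0R0, 0R1, 1R1, 1R2, 2R2
Complete open branch: satisfiable in T, hence also in K (this T-model is also a K-model).
S4-tableau for the formula:
1. not (Dia Dia (not p implies (q implies s)) implies Dia (not p implies (q implies s))) and (not r implies Box not p), 0
2. not (Dia Dia (not p implies (q implies s)) implies Dia (not p implies (q implies s))), 0
3. not r implies Box not p, 0
4. Dia Dia (not p implies (q implies s)), 0
5. not Dia (not p implies (q implies s)), 0
6. not (not p implies (q implies s)), 0
7. not p, 0
8. not (q implies s), 0
9. q, 0
10. not s, 0
11. Box not p, 0
12. Dia (not p implies (q implies s)), 1
13. not (not p implies (q implies s)), 1
14. not p, 1
15. not (q implies s), 1
16. q, 1
17. not s, 1
18. not p implies (q implies s), 2
19. not (not p implies (q implies s)), 2
20. not p, 2
21. not (q implies s), 2
22. q, 2
23. not s, 2
24. q implies s, 2
25. s, 2
Accessibility: 0R0, 0R1, 0R2, 1R1, 1R2, 2R2
Branch closes: s and not s both at 2.
Every branch closes (one shown): unsatisfiable in S4, hence also in S5 (every S5-frame is an S4-frame).

K, T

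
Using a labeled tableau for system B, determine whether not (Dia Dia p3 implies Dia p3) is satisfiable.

Satisfiable (open branch found)

1. not (Dia Dia p3 implies Dia p3), w0
2. Dia Dia p3, w0
3. not Dia p3, w0
4. not p3, w0
5. Dia p3, w1
6. not p3, w1
7. p3, w2
Accessibility: w0Rw0, w0Rw1, w1Rw0, w1Rw1, w1Rw2, w2Rw1, w2Rw2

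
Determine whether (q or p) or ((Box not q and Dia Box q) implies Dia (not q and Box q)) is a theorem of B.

Yes, valid

Tableau for the negation not ((q or p) or ((Box not q and Dia Box q) implies Dia (not q and Box q))):
1. not ((q or p) or ((Box not q and Dia Box q) implies Dia (not q and Box q))), 0
2. not (q or p), 0   [neg-or-rule on 1]
3. not ((Box not q and Dia Box q) implies Dia (not q and Box q)), 0   [neg-or-rule on 1]
4. not q, 0   [neg-or-rule on 2]
5. not p, 0   [neg-or-rule on 2]
6. Box not q and Dia Box q, 0   [neg-implies-rule on 3]
7. not Dia (not q and Box q), 0   [neg-implies-rule on 3]
8. Box not q, 0   [and-rule on 6]
9. Dia Box q, 0   [and-rule on 6]
10. not (not q and Box q), 0   [neg-Dia-rule on 7 via 0R0]
11. not Box q, 0   [neg-and-rule on 10 (branches; this branch)]
12. Box q, 1   [Dia-rule on 9: fresh world 1, 0R1]
13. not (not q and Box q), 1   [neg-Dia-rule on 7 via 0R1]
14. not q, 1   [Box-rule on 8 via 0R1]
15. q, 0   [Box-rule on 12 via 1R0]
Accessibility: 0R0, 0R1, 1R0, 1R1
Branch closes: q and not q both at 0.
Every branch of the negation's tableau closes; the branch above is one of them.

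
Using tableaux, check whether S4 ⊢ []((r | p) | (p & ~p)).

Tableau for the negation ~[]((r | p) | (p & ~p)):
1. ~[]((r | p) | (p & ~p)), u
2. ~((r | p) | (p & ~p)), v
3. ~(r | p), v
4. ~(p & ~p), v
5. ~r, v
6. ~p, v
Accessibility: uRu, uRv, vRv
The negation has an open branch (countermodel exists).

Invalid (countermodel exists)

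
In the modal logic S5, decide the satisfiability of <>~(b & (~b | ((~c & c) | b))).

1. <>~(b & (~b | ((~c & c) | b))), w0
2. ~(b & (~b | ((~c & c) | b))), w1
3. ~b, w1
Accessibility: w0Rw0, w0Rw1, w1Rw0, w1Rw1

Satisfiable (open branch found)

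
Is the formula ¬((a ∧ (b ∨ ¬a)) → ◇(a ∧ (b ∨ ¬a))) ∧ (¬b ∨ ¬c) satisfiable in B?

Unsatisfiable (every branch closes)

1. ¬((a ∧ (b ∨ ¬a)) → ◇(a ∧ (b ∨ ¬a))) ∧ (¬b ∨ ¬c), 0
2. ¬((a ∧ (b ∨ ¬a)) → ◇(a ∧ (b ∨ ¬a))), 0   [∧-rule on 1]
3. ¬b ∨ ¬c, 0   [∧-rule on 1]
4. a ∧ (b ∨ ¬a), 0   [¬→-rule on 2]
5. ¬◇(a ∧ (b ∨ ¬a)), 0   [¬→-rule on 2]
6. a, 0   [∧-rule on 4]
7. b ∨ ¬a, 0   [∧-rule on 4]
8. ¬(a ∧ (b ∨ ¬a)), 0   [¬◇-rule on 5 via 0R0]
9. ¬c, 0   [∨-rule on 3 (branches; this branch)]
10. b, 0   [∨-rule on 7 (branches; this branch)]
11. ¬(b ∨ ¬a), 0   [¬∧-rule on 8 (branches; this branch)]
12. ¬b, 0   [¬∨-rule on 11]
Accessibility: 0R0
Branch closes: b and ¬b both at 0.
(One branch shown.) All branches close.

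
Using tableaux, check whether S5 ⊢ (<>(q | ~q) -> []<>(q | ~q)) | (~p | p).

Valid in S5

Tableau for the negation ~((<>(q | ~q) -> []<>(q | ~q)) | (~p | p)):
1. ~((<>(q | ~q) -> []<>(q | ~q)) | (~p | p)), 0
2. ~(<>(q | ~q) -> []<>(q | ~q)), 0
3. ~(~p | p), 0
4. <>(q | ~q), 0
5. ~[]<>(q | ~q), 0
6. p, 0
7. ~p, 0
Accessibility: 0R0
Branch closes: p and ~p both at 0.
All branches of the negation close; one closing branch shown above.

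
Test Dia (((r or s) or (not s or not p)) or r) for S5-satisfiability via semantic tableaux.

Satisfiable

1. Dia (((r or s) or (not s or not p)) or r), w0
2. ((r or s) or (not s or not p)) or r, w1
3. r, w1
Accessibility: w0Rw0, w0Rw1, w1Rw0, w1Rw1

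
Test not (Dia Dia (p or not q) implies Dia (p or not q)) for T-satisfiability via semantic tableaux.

Satisfiable (open branch found)

1. not (Dia Dia (p or not q) implies Dia (p or not q)), w0
2. Dia Dia (p or not q), w0   [neg-implies-rule on 1]
3. not Dia (p or not q), w0   [neg-implies-rule on 1]
4. not (p or not q), w0   [neg-Dia-rule on 3 via w0Rw0]
5. not p, w0   [neg-or-rule on 4]
6. q, w0   [neg-or-rule on 4]
7. Dia (p or not q), w1   [Dia-rule on 2: fresh world w1, w0Rw1]
8. not (p or not q), w1   [neg-Dia-rule on 3 via w0Rw1]
9. not p, w1   [neg-or-rule on 8]
10. q, w1   [neg-or-rule on 8]
11. p or not q, w2   [Dia-rule on 7: fresh world w2, w1Rw2]
12. not q, w2   [or-rule on 11 (branches; this branch)]
Accessibility: w0Rw0, w0Rw1, w1Rw1, w1Rw2, w2Rw2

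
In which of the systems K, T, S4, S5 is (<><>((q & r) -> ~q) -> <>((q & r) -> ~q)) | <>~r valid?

S4, S5

T-tableau for the negation ~((<><>((q & r) -> ~q) -> <>((q & r) -> ~q)) | <>~r):
1. ~((<><>((q & r) -> ~q) -> <>((q & r) -> ~q)) | <>~r), 0
2. ~(<><>((q & r) -> ~q) -> <>((q & r) -> ~q)), 0
3. ~<>~r, 0
4. <><>((q & r) -> ~q), 0
5. ~<>((q & r) -> ~q), 0
6. r, 0
7. ~((q & r) -> ~q), 0
8. q & r, 0
9. q, 0
10. <>((q & r) -> ~q), 1
11. r, 1
12. ~((q & r) -> ~q), 1
13. q & r, 1
14. q, 1
15. (q & r) -> ~q, 2
16. ~q, 2
Accessibility: 0R0, 0R1, 1R1, 1R2, 2R2
Complete open branch: countermodel on a T-frame, so not valid in T, nor in K (the same frame is also a K-frame).
S4-tableau for the negation ~((<><>((q & r) -> ~q) -> <>((q & r) -> ~q)) | <>~r):
1. ~((<><>((q & r) -> ~q) -> <>((q & r) -> ~q)) | <>~r), 0
2. ~(<><>((q & r) -> ~q) -> <>((q & r) -> ~q)), 0
3. ~<>~r, 0
4. <><>((q & r) -> ~q), 0
5. ~<>((q & r) -> ~q), 0
6. r, 0
7. ~((q & r) -> ~q), 0
8. q & r, 0
9. q, 0
10. <>((q & r) -> ~q), 1
11. r, 1
12. ~((q & r) -> ~q), 1
13. q & r, 1
14. q, 1
15. (q & r) -> ~q, 2
16. r, 2
17. ~((q & r) -> ~q), 2
18. q & r, 2
19. q, 2
20. ~(q & r), 2
21. ~r, 2
Accessibility: 0R0, 0R1, 0R2, 1R1, 1R2, 2R2
Branch closes: r and ~r both at 2.
Every branch closes (one shown): valid in S4, hence also in S5 (every theorem of S4 is a theorem of S5).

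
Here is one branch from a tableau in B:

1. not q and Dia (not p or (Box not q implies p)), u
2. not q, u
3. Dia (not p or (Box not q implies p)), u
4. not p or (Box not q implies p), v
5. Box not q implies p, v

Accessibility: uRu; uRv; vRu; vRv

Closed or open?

No world carries both an atom and its negation.

No, open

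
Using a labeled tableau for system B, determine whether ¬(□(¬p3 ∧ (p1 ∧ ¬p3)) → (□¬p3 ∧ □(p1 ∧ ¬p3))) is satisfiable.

Unsatisfiable

1. ¬(□(¬p3 ∧ (p1 ∧ ¬p3)) → (□¬p3 ∧ □(p1 ∧ ¬p3))), w0
2. □(¬p3 ∧ (p1 ∧ ¬p3)), w0
3. ¬(□¬p3 ∧ □(p1 ∧ ¬p3)), w0
4. ¬p3 ∧ (p1 ∧ ¬p3), w0
5. ¬p3, w0
6. p1 ∧ ¬p3, w0
7. p1, w0
8. ¬□(p1 ∧ ¬p3), w0
9. ¬(p1 ∧ ¬p3), w1
10. ¬p3 ∧ (p1 ∧ ¬p3), w1
11. ¬p3, w1
12. p1 ∧ ¬p3, w1
13. p1, w1
14. p3, w1
Accessibility: w0Rw0, w0Rw1, w1Rw0, w1Rw1
Branch closes: p3 and ¬p3 both at w1.
Every branch closes; the branch above is one of them.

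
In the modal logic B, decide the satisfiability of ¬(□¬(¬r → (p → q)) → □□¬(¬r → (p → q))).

Satisfiable (open branch found)

1. ¬(□¬(¬r → (p → q)) → □□¬(¬r → (p → q))), w0
2. □¬(¬r → (p → q)), w0
3. ¬□□¬(¬r → (p → q)), w0
4. ¬(¬r → (p → q)), w0
5. ¬r, w0
6. ¬(p → q), w0
7. p, w0
8. ¬q, w0
9. ¬□¬(¬r → (p → q)), w1
10. ¬(¬r → (p → q)), w1
11. ¬r, w1
12. ¬(p → q), w1
13. p, w1
14. ¬q, w1
15. ¬r → (p → q), w2
16. p → q, w2
17. q, w2
Accessibility: w0Rw0, w0Rw1, w1Rw0, w1Rw1, w1Rw2, w2Rw1, w2Rw2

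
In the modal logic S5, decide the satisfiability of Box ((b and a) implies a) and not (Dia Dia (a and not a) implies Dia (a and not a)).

No, unsatisfiable

1. Box ((b and a) implies a) and not (Dia Dia (a and not a) implies Dia (a and not a)), u
2. Box ((b and a) implies a), u   [and-rule on 1]
3. not (Dia Dia (a and not a) implies Dia (a and not a)), u   [and-rule on 1]
4. Dia Dia (a and not a), u   [neg-implies-rule on 3]
5. not Dia (a and not a), u   [neg-implies-rule on 3]
6. (b and a) implies a, u   [Box-rule on 2 via uRu]
7. not (a and not a), u   [neg-Dia-rule on 5 via uRu]
8. not (b and a), u   [implies-rule on 6 (branches; this branch)]
9. a, u   [neg-and-rule on 7 (branches; this branch)]
10. not b, u   [neg-and-rule on 8 (branches; this branch)]
11. Dia (a and not a), v   [Dia-rule on 4: fresh world v, uRv]
12. (b and a) implies a, v   [Box-rule on 2 via uRv]
13. not (a and not a), v   [neg-Dia-rule on 5 via uRv]
14. not (b and a), v   [implies-rule on 12 (branches; this branch)]
15. a, v   [neg-and-rule on 13 (branches; this branch)]
16. not b, v   [neg-and-rule on 14 (branches; this branch)]
17. a and not a, w   [Dia-rule on 11: fresh world w, vRw]
18. a, w   [and-rule on 17]
19. not a, w   [and-rule on 17]
Accessibility: uRu, uRv, uRw, vRu, vRv, vRw, wRu, wRv, wRw
Branch closes: a and not a both at w.
Every branch closes; the branch above is one of them.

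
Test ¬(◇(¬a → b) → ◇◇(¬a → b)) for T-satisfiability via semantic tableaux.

1. ¬(◇(¬a → b) → ◇◇(¬a → b)), w0
2. ◇(¬a → b), w0
3. ¬◇◇(¬a → b), w0
4. ¬◇(¬a → b), w0
5. ¬(¬a → b), w0
6. ¬a, w0
7. ¬b, w0
8. ¬a → b, w1
9. ¬◇(¬a → b), w1
10. ¬(¬a → b), w1
11. ¬a, w1
12. ¬b, w1
13. b, w1
Accessibility: w0Rw0, w0Rw1, w1Rw1
Branch closes: b and ¬b both at w1.
Every branch closes; the branch above is one of them.

Unsatisfiable (every branch closes)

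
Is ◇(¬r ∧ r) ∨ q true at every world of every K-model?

Not valid

Tableau for the negation ¬(◇(¬r ∧ r) ∨ q):
1. ¬(◇(¬r ∧ r) ∨ q), w0
2. ¬◇(¬r ∧ r), w0   [¬∨-rule on 1]
3. ¬q, w0   [¬∨-rule on 1]
The negation has an open branch (countermodel exists).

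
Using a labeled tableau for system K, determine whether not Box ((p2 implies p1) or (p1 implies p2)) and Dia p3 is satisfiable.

Unsatisfiable

1. not Box ((p2 implies p1) or (p1 implies p2)) and Dia p3, u
2. not Box ((p2 implies p1) or (p1 implies p2)), u
3. Dia p3, u
4. not ((p2 implies p1) or (p1 implies p2)), v
5. not (p2 implies p1), v
6. not (p1 implies p2), v
7. p2, v
8. not p1, v
9. p1, v
10. not p2, v
Accessibility: uRv
Branch closes: p1 and not p1 both at v.
All branches of the tableau close; one closing branch shown above.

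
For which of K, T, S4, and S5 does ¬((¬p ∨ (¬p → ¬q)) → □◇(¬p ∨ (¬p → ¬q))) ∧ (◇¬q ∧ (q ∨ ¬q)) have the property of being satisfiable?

K

K-tableau for the formula:
1. ¬((¬p ∨ (¬p → ¬q)) → □◇(¬p ∨ (¬p → ¬q))) ∧ (◇¬q ∧ (q ∨ ¬q)), 0
2. ¬((¬p ∨ (¬p → ¬q)) → □◇(¬p ∨ (¬p → ¬q))), 0
3. ◇¬q ∧ (q ∨ ¬q), 0
4. ¬p ∨ (¬p → ¬q), 0
5. ¬□◇(¬p ∨ (¬p → ¬q)), 0
6. ◇¬q, 0
7. q ∨ ¬q, 0
8. ¬p → ¬q, 0
9. ¬q, 0
10. ¬◇(¬p ∨ (¬p → ¬q)), 1
11. ¬q, 2
Accessibility: 0R1, 0R2
Complete open branch: satisfiable in K.
T-tableau for the formula:
1. ¬((¬p ∨ (¬p → ¬q)) → □◇(¬p ∨ (¬p → ¬q))) ∧ (◇¬q ∧ (q ∨ ¬q)), 0
2. ¬((¬p ∨ (¬p → ¬q)) → □◇(¬p ∨ (¬p → ¬q))), 0
3. ◇¬q ∧ (q ∨ ¬q), 0
4. ¬p ∨ (¬p → ¬q), 0
5. ¬□◇(¬p ∨ (¬p → ¬q)), 0
6. ◇¬q, 0
7. q ∨ ¬q, 0
8. ¬p → ¬q, 0
9. ¬q, 0
10. ¬◇(¬p ∨ (¬p → ¬q)), 1
11. ¬(¬p ∨ (¬p → ¬q)), 1
12. p, 1
13. ¬(¬p → ¬q), 1
14. ¬p, 1
15. q, 1
Accessibility: 0R0, 0R1, 1R1
Branch closes: p and ¬p both at 1.
Every branch closes (one shown): unsatisfiable in T, hence also in S4, S5 (every S4/S5-frame is a T-frame).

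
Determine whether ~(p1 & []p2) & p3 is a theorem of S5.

Tableau for the negation ~(~(p1 & []p2) & p3):
1. ~(~(p1 & []p2) & p3), w0
2. ~p3, w0   [~&-rule on 1 (branches; this branch)]
Accessibility: w0Rw0
The negation has an open branch (countermodel exists).

No, not valid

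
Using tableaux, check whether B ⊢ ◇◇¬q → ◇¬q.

Not valid

Tableau for the negation ¬(◇◇¬q → ◇¬q):
1. ¬(◇◇¬q → ◇¬q), u
2. ◇◇¬q, u
3. ¬◇¬q, u
4. q, u
5. ◇¬q, v
6. q, v
7. ¬q, w
Accessibility: uRu, uRv, vRu, vRv, vRw, wRv, wRw
The negation has an open branch (countermodel exists).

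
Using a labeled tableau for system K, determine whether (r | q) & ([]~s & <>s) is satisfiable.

1. (r | q) & ([]~s & <>s), w0
2. r | q, w0   [&-rule on 1]
3. []~s & <>s, w0   [&-rule on 1]
4. []~s, w0   [&-rule on 3]
5. <>s, w0   [&-rule on 3]
6. q, w0   [|-rule on 2 (branches; this branch)]
7. s, w1   [<>-rule on 5: fresh world w1, w0Rw1]
8. ~s, w1   [[]-rule on 4 via w0Rw1]
Accessibility: w0Rw1
Branch closes: s and ~s both at w1.
(One branch shown.) All branches close.

Unsatisfiable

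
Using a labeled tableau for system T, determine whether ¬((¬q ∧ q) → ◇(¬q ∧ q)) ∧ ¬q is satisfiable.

1. ¬((¬q ∧ q) → ◇(¬q ∧ q)) ∧ ¬q, u
2. ¬((¬q ∧ q) → ◇(¬q ∧ q)), u
3. ¬q, u
4. ¬q ∧ q, u
5. ¬◇(¬q ∧ q), u
6. q, u
Accessibility: uRu
Branch closes: q and ¬q both at u.
(One branch shown.) All branches close.

No, unsatisfiable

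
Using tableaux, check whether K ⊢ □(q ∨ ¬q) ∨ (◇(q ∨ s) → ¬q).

Yes, valid

Tableau for the negation ¬(□(q ∨ ¬q) ∨ (◇(q ∨ s) → ¬q)):
1. ¬(□(q ∨ ¬q) ∨ (◇(q ∨ s) → ¬q)), 0
2. ¬□(q ∨ ¬q), 0
3. ¬(◇(q ∨ s) → ¬q), 0
4. ◇(q ∨ s), 0
5. q, 0
6. ¬(q ∨ ¬q), 1
7. ¬q, 1
8. q, 1
Accessibility: 0R1
Branch closes: q and ¬q both at 1.
All branches of the negation close; one closing branch shown above.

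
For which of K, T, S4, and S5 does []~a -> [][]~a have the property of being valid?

T-tableau for the negation ~([]~a -> [][]~a):
1. ~([]~a -> [][]~a), u
2. []~a, u   [~->-rule on 1]
3. ~[][]~a, u   [~->-rule on 1]
4. ~a, u   [[]-rule on 2 via uRu]
5. ~[]~a, v   [~[]-rule on 3: fresh world v, uRv]
6. ~a, v   [[]-rule on 2 via uRv]
7. a, w   [~[]-rule on 5: fresh world w, vRw]
Accessibility: uRu, uRv, vRv, vRw, wRw
Complete open branch: countermodel on a T-frame, so not valid in T, nor in K (the same frame is also a K-frame).
S4-tableau for the negation ~([]~a -> [][]~a):
1. ~([]~a -> [][]~a), u
2. []~a, u   [~->-rule on 1]
3. ~[][]~a, u   [~->-rule on 1]
4. ~a, u   [[]-rule on 2 via uRu]
5. ~[]~a, v   [~[]-rule on 3: fresh world v, uRv]
6. ~a, v   [[]-rule on 2 via uRv]
7. a, w   [~[]-rule on 5: fresh world w, vRw]
8. ~a, w   [[]-rule on 2 via uRw]
Accessibility: uRu, uRv, uRw, vRv, vRw, wRw
Branch closes: a and ~a both at w.
Every branch closes (one shown): valid in S4, hence also in S5 (every theorem of S4 is a theorem of S5).

S4, S5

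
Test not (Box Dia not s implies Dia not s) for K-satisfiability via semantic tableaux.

Satisfiable

1. not (Box Dia not s implies Dia not s), w0
2. Box Dia not s, w0
3. not Dia not s, w0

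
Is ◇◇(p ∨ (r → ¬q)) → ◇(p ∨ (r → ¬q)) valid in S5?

Valid in S5

Tableau for the negation ¬(◇◇(p ∨ (r → ¬q)) → ◇(p ∨ (r → ¬q))):
1. ¬(◇◇(p ∨ (r → ¬q)) → ◇(p ∨ (r → ¬q))), u
2. ◇◇(p ∨ (r → ¬q)), u   [¬→-rule on 1]
3. ¬◇(p ∨ (r → ¬q)), u   [¬→-rule on 1]
4. ¬(p ∨ (r → ¬q)), u   [¬◇-rule on 3 via uRu]
5. ¬p, u   [¬∨-rule on 4]
6. ¬(r → ¬q), u   [¬∨-rule on 4]
7. r, u   [¬→-rule on 6]
8. q, u   [¬→-rule on 6]
9. ◇(p ∨ (r → ¬q)), v   [◇-rule on 2: fresh world v, uRv]
10. ¬(p ∨ (r → ¬q)), v   [¬◇-rule on 3 via uRv]
11. ¬p, v   [¬∨-rule on 10]
12. ¬(r → ¬q), v   [¬∨-rule on 10]
13. r, v   [¬→-rule on 12]
14. q, v   [¬→-rule on 12]
15. p ∨ (r → ¬q), w   [◇-rule on 9: fresh world w, vRw]
16. ¬(p ∨ (r → ¬q)), w   [¬◇-rule on 3 via uRw]
17. ¬p, w   [¬∨-rule on 16]
18. ¬(r → ¬q), w   [¬∨-rule on 16]
19. r, w   [¬→-rule on 18]
20. q, w   [¬→-rule on 18]
21. r → ¬q, w   [∨-rule on 15 (branches; this branch)]
22. ¬q, w   [→-rule on 21 (branches; this branch)]
Accessibility: uRu, uRv, uRw, vRu, vRv, vRw, wRu, wRv, wRw
Branch closes: q and ¬q both at w.
Every branch of the negation's tableau closes; the branch above is one of them.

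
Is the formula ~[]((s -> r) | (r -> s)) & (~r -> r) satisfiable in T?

1. ~[]((s -> r) | (r -> s)) & (~r -> r), w0
2. ~[]((s -> r) | (r -> s)), w0   [&-rule on 1]
3. ~r -> r, w0   [&-rule on 1]
4. r, w0   [->-rule on 3 (branches; this branch)]
5. ~((s -> r) | (r -> s)), w1   [~[]-rule on 2: fresh world w1, w0Rw1]
6. ~(s -> r), w1   [~|-rule on 5]
7. ~(r -> s), w1   [~|-rule on 5]
8. s, w1   [~->-rule on 6]
9. ~r, w1   [~->-rule on 6]
10. r, w1   [~->-rule on 7]
11. ~s, w1   [~->-rule on 7]
Accessibility: w0Rw0, w0Rw1, w1Rw1
Branch closes: r and ~r both at w1.
(One branch shown.) All branches close.

Unsatisfiable (every branch closes)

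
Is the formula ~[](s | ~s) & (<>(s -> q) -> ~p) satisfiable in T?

1. ~[](s | ~s) & (<>(s -> q) -> ~p), u
2. ~[](s | ~s), u
3. <>(s -> q) -> ~p, u
4. ~<>(s -> q), u
5. ~(s -> q), u
6. s, u
7. ~q, u
8. ~(s | ~s), v
9. ~s, v
10. s, v
Accessibility: uRu, uRv, vRv
Branch closes: s and ~s both at v.
(One branch shown.) All branches close.

Unsatisfiable (every branch closes)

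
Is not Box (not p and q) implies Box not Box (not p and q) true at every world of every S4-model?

Tableau for the negation not (not Box (not p and q) implies Box not Box (not p and q)):
1. not (not Box (not p and q) implies Box not Box (not p and q)), 0
2. not Box (not p and q), 0
3. not Box not Box (not p and q), 0
4. not (not p and q), 1
5. not q, 1
6. Box (not p and q), 2
7. not p and q, 2
8. not p, 2
9. q, 2
Accessibility: 0R0, 0R1, 0R2, 1R1, 2R2
The negation has an open branch (countermodel exists).

Not valid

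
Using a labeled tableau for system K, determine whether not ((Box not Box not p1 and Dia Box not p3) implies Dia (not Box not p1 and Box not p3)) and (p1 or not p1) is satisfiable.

Unsatisfiable (every branch closes)

1. not ((Box not Box not p1 and Dia Box not p3) implies Dia (not Box not p1 and Box not p3)) and (p1 or not p1), u
2. not ((Box not Box not p1 and Dia Box not p3) implies Dia (not Box not p1 and Box not p3)), u
3. p1 or not p1, u
4. Box not Box not p1 and Dia Box not p3, u
5. not Dia (not Box not p1 and Box not p3), u
6. Box not Box not p1, u
7. Dia Box not p3, u
8. not p1, u
9. Box not p3, v
10. not (not Box not p1 and Box not p3), v
11. not Box not p1, v
12. not Box not p3, v
13. p1, w
14. not p3, w
15. p3, x
16. not p3, x
Accessibility: uRv, vRw, vRx
Branch closes: p3 and not p3 both at x.
Every branch closes; the branch above is one of them.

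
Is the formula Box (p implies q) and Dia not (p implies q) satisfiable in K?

1. Box (p implies q) and Dia not (p implies q), u
2. Box (p implies q), u   [and-rule on 1]
3. Dia not (p implies q), u   [and-rule on 1]
4. not (p implies q), v   [Dia-rule on 3: fresh world v, uRv]
5. p, v   [neg-implies-rule on 4]
6. not q, v   [neg-implies-rule on 4]
7. p implies q, v   [Box-rule on 2 via uRv]
8. q, v   [implies-rule on 7 (branches; this branch)]
Accessibility: uRv
Branch closes: q and not q both at v.
(One branch shown.) All branches close.

No, unsatisfiable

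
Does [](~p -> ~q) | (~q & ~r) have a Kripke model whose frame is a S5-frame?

1. [](~p -> ~q) | (~q & ~r), w0
2. ~q & ~r, w0   [|-rule on 1 (branches; this branch)]
3. ~q, w0   [&-rule on 2]
4. ~r, w0   [&-rule on 2]
Accessibility: w0Rw0

Yes, satisfiable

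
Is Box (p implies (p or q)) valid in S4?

Yes, valid

Tableau for the negation not Box (p implies (p or q)):
1. not Box (p implies (p or q)), 0
2. not (p implies (p or q)), 1
3. p, 1
4. not (p or q), 1
5. not p, 1
6. not q, 1
Accessibility: 0R0, 0R1, 1R1
Branch closes: p and not p both at 1.
Every branch of the negation's tableau closes; the branch above is one of them.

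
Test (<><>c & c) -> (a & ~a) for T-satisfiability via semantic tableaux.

Satisfiable (open branch found)

1. (<><>c & c) -> (a & ~a), u
2. ~(<><>c & c), u
3. ~c, u
Accessibility: uRu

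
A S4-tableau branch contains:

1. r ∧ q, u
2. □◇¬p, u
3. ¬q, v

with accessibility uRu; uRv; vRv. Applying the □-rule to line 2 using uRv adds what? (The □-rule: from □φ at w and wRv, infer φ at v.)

◇¬p, v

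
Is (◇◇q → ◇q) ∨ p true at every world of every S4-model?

Tableau for the negation ¬((◇◇q → ◇q) ∨ p):
1. ¬((◇◇q → ◇q) ∨ p), 0
2. ¬(◇◇q → ◇q), 0   [¬∨-rule on 1]
3. ¬p, 0   [¬∨-rule on 1]
4. ◇◇q, 0   [¬→-rule on 2]
5. ¬◇q, 0   [¬→-rule on 2]
6. ¬q, 0   [¬◇-rule on 5 via 0R0]
7. ◇q, 1   [◇-rule on 4: fresh world 1, 0R1]
8. ¬q, 1   [¬◇-rule on 5 via 0R1]
9. q, 2   [◇-rule on 7: fresh world 2, 1R2]
10. ¬q, 2   [¬◇-rule on 5 via 0R2]
Accessibility: 0R0, 0R1, 0R2, 1R1, 1R2, 2R2
Branch closes: q and ¬q both at 2.
All branches of the negation close; one closing branch shown above.

Valid in S4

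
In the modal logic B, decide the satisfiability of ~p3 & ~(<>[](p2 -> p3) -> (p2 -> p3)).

1. ~p3 & ~(<>[](p2 -> p3) -> (p2 -> p3)), 0
2. ~p3, 0
3. ~(<>[](p2 -> p3) -> (p2 -> p3)), 0
4. <>[](p2 -> p3), 0
5. ~(p2 -> p3), 0
6. p2, 0
7. [](p2 -> p3), 1
8. p2 -> p3, 0
9. p2 -> p3, 1
10. p3, 0
Accessibility: 0R0, 0R1, 1R0, 1R1
Branch closes: p3 and ~p3 both at 0.
Every branch closes; the branch above is one of them.

Unsatisfiable (every branch closes)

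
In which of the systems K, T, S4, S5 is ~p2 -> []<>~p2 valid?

S5

S4-tableau for the negation ~(~p2 -> []<>~p2):
1. ~(~p2 -> []<>~p2), w0
2. ~p2, w0
3. ~[]<>~p2, w0
4. ~<>~p2, w1
5. p2, w1
Accessibility: w0Rw0, w0Rw1, w1Rw1
Complete open branch: countermodel on an S4-frame, so not valid in S4, nor in K, T (the same frame is also a K-frame and a T-frame).
S5-tableau for the negation ~(~p2 -> []<>~p2):
1. ~(~p2 -> []<>~p2), w0
2. ~p2, w0
3. ~[]<>~p2, w0
4. ~<>~p2, w1
5. p2, w0
Accessibility: w0Rw0, w0Rw1, w1Rw0, w1Rw1
Branch closes: p2 and ~p2 both at w0.
Every branch closes (one shown): valid in S5.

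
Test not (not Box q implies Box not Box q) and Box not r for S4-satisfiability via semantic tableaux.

1. not (not Box q implies Box not Box q) and Box not r, 0
2. not (not Box q implies Box not Box q), 0
3. Box not r, 0
4. not Box q, 0
5. not Box not Box q, 0
6. not r, 0
7. not q, 1
8. not r, 1
9. Box q, 2
10. not r, 2
11. q, 2
Accessibility: 0R0, 0R1, 0R2, 1R1, 2R2

Satisfiable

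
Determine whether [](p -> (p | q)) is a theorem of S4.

Valid

Tableau for the negation ~[](p -> (p | q)):
1. ~[](p -> (p | q)), w0
2. ~(p -> (p | q)), w1
3. p, w1
4. ~(p | q), w1
5. ~p, w1
6. ~q, w1
Accessibility: w0Rw0, w0Rw1, w1Rw1
Branch closes: p and ~p both at w1.
All branches of the negation close; one closing branch shown above.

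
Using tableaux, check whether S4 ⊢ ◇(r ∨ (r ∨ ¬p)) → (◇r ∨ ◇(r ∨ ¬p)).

Valid

Tableau for the negation ¬(◇(r ∨ (r ∨ ¬p)) → (◇r ∨ ◇(r ∨ ¬p))):
1. ¬(◇(r ∨ (r ∨ ¬p)) → (◇r ∨ ◇(r ∨ ¬p))), u
2. ◇(r ∨ (r ∨ ¬p)), u   [¬→-rule on 1]
3. ¬(◇r ∨ ◇(r ∨ ¬p)), u   [¬→-rule on 1]
4. ¬◇r, u   [¬∨-rule on 3]
5. ¬◇(r ∨ ¬p), u   [¬∨-rule on 3]
6. ¬r, u   [¬◇-rule on 4 via uRu]
7. ¬(r ∨ ¬p), u   [¬◇-rule on 5 via uRu]
8. p, u   [¬∨-rule on 7]
9. r ∨ (r ∨ ¬p), v   [◇-rule on 2: fresh world v, uRv]
10. ¬r, v   [¬◇-rule on 4 via uRv]
11. ¬(r ∨ ¬p), v   [¬◇-rule on 5 via uRv]
12. p, v   [¬∨-rule on 11]
13. r ∨ ¬p, v   [∨-rule on 9 (branches; this branch)]
14. ¬p, v   [∨-rule on 13 (branches; this branch)]
Accessibility: uRu, uRv, vRv
Branch closes: p and ¬p both at v.
Every branch of the negation's tableau closes; the branch above is one of them.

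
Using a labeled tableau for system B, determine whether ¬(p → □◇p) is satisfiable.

1. ¬(p → □◇p), w0
2. p, w0
3. ¬□◇p, w0
4. ¬◇p, w1
5. ¬p, w0
Accessibility: w0Rw0, w0Rw1, w1Rw0, w1Rw1
Branch closes: p and ¬p both at w0.
Every branch closes; the branch above is one of them.

Unsatisfiable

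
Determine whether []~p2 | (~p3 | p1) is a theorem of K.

No, not valid

Tableau for the negation ~([]~p2 | (~p3 | p1)):
1. ~([]~p2 | (~p3 | p1)), w0
2. ~[]~p2, w0   [~|-rule on 1]
3. ~(~p3 | p1), w0   [~|-rule on 1]
4. p3, w0   [~|-rule on 3]
5. ~p1, w0   [~|-rule on 3]
6. p2, w1   [~[]-rule on 2: fresh world w1, w0Rw1]
Accessibility: w0Rw1
The negation has an open branch (countermodel exists).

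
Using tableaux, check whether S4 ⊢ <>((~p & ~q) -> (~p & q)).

Not valid

Tableau for the negation ~<>((~p & ~q) -> (~p & q)):
1. ~<>((~p & ~q) -> (~p & q)), w0
2. ~((~p & ~q) -> (~p & q)), w0
3. ~p & ~q, w0
4. ~(~p & q), w0
5. ~p, w0
6. ~q, w0
Accessibility: w0Rw0
The negation has an open branch (countermodel exists).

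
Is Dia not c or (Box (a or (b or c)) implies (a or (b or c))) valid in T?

Tableau for the negation not (Dia not c or (Box (a or (b or c)) implies (a or (b or c)))):
1. not (Dia not c or (Box (a or (b or c)) implies (a or (b or c)))), w0
2. not Dia not c, w0
3. not (Box (a or (b or c)) implies (a or (b or c))), w0
4. Box (a or (b or c)), w0
5. not (a or (b or c)), w0
6. not a, w0
7. not (b or c), w0
8. not b, w0
9. not c, w0
10. c, w0
Accessibility: w0Rw0
Branch closes: c and not c both at w0.
All branches of the negation close; one closing branch shown above.

Yes, valid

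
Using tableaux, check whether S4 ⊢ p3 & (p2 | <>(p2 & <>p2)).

Tableau for the negation ~(p3 & (p2 | <>(p2 & <>p2))):
1. ~(p3 & (p2 | <>(p2 & <>p2))), u
2. ~(p2 | <>(p2 & <>p2)), u
3. ~p2, u
4. ~<>(p2 & <>p2), u
5. ~(p2 & <>p2), u
6. ~<>p2, u
Accessibility: uRu
The negation has an open branch (countermodel exists).

No, not valid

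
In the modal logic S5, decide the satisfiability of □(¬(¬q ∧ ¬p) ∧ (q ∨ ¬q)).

1. □(¬(¬q ∧ ¬p) ∧ (q ∨ ¬q)), 0
2. ¬(¬q ∧ ¬p) ∧ (q ∨ ¬q), 0
3. ¬(¬q ∧ ¬p), 0
4. q ∨ ¬q, 0
5. p, 0
6. ¬q, 0
Accessibility: 0R0

Satisfiable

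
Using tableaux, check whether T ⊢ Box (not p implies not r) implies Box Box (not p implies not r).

Tableau for the negation not (Box (not p implies not r) implies Box Box (not p implies not r)):
1. not (Box (not p implies not r) implies Box Box (not p implies not r)), u
2. Box (not p implies not r), u   [neg-implies-rule on 1]
3. not Box Box (not p implies not r), u   [neg-implies-rule on 1]
4. not p implies not r, u   [Box-rule on 2 via uRu]
5. not r, u   [implies-rule on 4 (branches; this branch)]
6. not Box (not p implies not r), v   [neg-Box-rule on 3: fresh world v, uRv]
7. not p implies not r, v   [Box-rule on 2 via uRv]
8. not r, v   [implies-rule on 7 (branches; this branch)]
9. not (not p implies not r), w   [neg-Box-rule on 6: fresh world w, vRw]
10. not p, w   [neg-implies-rule on 9]
11. r, w   [neg-implies-rule on 9]
Accessibility: uRu, uRv, vRv, vRw, wRw
The negation has an open branch (countermodel exists).

No, not valid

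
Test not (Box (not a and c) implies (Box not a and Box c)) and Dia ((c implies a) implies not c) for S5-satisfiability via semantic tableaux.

1. not (Box (not a and c) implies (Box not a and Box c)) and Dia ((c implies a) implies not c), 0
2. not (Box (not a and c) implies (Box not a and Box c)), 0
3. Dia ((c implies a) implies not c), 0
4. Box (not a and c), 0
5. not (Box not a and Box c), 0
6. not a and c, 0
7. not a, 0
8. c, 0
9. not Box c, 0
10. (c implies a) implies not c, 1
11. not a and c, 1
12. not a, 1
13. c, 1
14. not (c implies a), 1
15. not c, 2
16. not a and c, 2
17. not a, 2
18. c, 2
Accessibility: 0R0, 0R1, 0R2, 1R0, 1R1, 1R2, 2R0, 2R1, 2R2
Branch closes: c and not c both at 2.
Every branch closes; the branch above is one of them.

Unsatisfiable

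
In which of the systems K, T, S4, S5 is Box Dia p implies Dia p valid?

K-tableau for the negation not (Box Dia p implies Dia p):
1. not (Box Dia p implies Dia p), w0
2. Box Dia p, w0
3. not Dia p, w0
Complete open branch: countermodel on a K-frame, so not valid in K.
T-tableau for the negation not (Box Dia p implies Dia p):
1. not (Box Dia p implies Dia p), w0
2. Box Dia p, w0
3. not Dia p, w0
4. Dia p, w0
5. not p, w0
6. p, w1
7. Dia p, w1
8. not p, w1
Accessibility: w0Rw0, w0Rw1, w1Rw1
Branch closes: p and not p both at w1.
Every branch closes (one shown): valid in T, hence also in S4, S5 (every theorem of T is a theorem of S4 and S5).

T, S4, S5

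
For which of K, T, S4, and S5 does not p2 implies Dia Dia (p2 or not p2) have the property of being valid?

K-tableau for the negation not (not p2 implies Dia Dia (p2 or not p2)):
1. not (not p2 implies Dia Dia (p2 or not p2)), u
2. not p2, u
3. not Dia Dia (p2 or not p2), u
Complete open branch: countermodel on a K-frame, so not valid in K.
T-tableau for the negation not (not p2 implies Dia Dia (p2 or not p2)):
1. not (not p2 implies Dia Dia (p2 or not p2)), u
2. not p2, u
3. not Dia Dia (p2 or not p2), u
4. not Dia (p2 or not p2), u
5. not (p2 or not p2), u
6. p2, u
Accessibility: uRu
Branch closes: p2 and not p2 both at u.
Every branch closes (one shown): valid in T, hence also in S4, S5 (every theorem of T is a theorem of S4 and S5).

T, S4, S5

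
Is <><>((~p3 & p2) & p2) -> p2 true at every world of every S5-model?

Tableau for the negation ~(<><>((~p3 & p2) & p2) -> p2):
1. ~(<><>((~p3 & p2) & p2) -> p2), u
2. <><>((~p3 & p2) & p2), u   [~->-rule on 1]
3. ~p2, u   [~->-rule on 1]
4. <>((~p3 & p2) & p2), v   [<>-rule on 2: fresh world v, uRv]
5. (~p3 & p2) & p2, w   [<>-rule on 4: fresh world w, vRw]
6. ~p3 & p2, w   [&-rule on 5]
7. p2, w   [&-rule on 5]
8. ~p3, w   [&-rule on 6]
Accessibility: uRu, uRv, uRw, vRu, vRv, vRw, wRu, wRv, wRw
The negation has an open branch (countermodel exists).

No, not valid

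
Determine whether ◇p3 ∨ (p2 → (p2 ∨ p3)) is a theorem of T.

Tableau for the negation ¬(◇p3 ∨ (p2 → (p2 ∨ p3))):
1. ¬(◇p3 ∨ (p2 → (p2 ∨ p3))), u
2. ¬◇p3, u
3. ¬(p2 → (p2 ∨ p3)), u
4. p2, u
5. ¬(p2 ∨ p3), u
6. ¬p2, u
7. ¬p3, u
Accessibility: uRu
Branch closes: p2 and ¬p2 both at u.
Every branch of the negation's tableau closes; the branch above is one of them.

Yes, valid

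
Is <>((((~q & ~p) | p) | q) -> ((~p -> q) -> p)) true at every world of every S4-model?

Tableau for the negation ~<>((((~q & ~p) | p) | q) -> ((~p -> q) -> p)):
1. ~<>((((~q & ~p) | p) | q) -> ((~p -> q) -> p)), 0
2. ~((((~q & ~p) | p) | q) -> ((~p -> q) -> p)), 0
3. ((~q & ~p) | p) | q, 0
4. ~((~p -> q) -> p), 0
5. ~p -> q, 0
6. ~p, 0
7. q, 0
Accessibility: 0R0
The negation has an open branch (countermodel exists).

Not valid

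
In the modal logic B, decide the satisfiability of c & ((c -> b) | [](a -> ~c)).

1. c & ((c -> b) | [](a -> ~c)), w0
2. c, w0
3. (c -> b) | [](a -> ~c), w0
4. [](a -> ~c), w0
5. a -> ~c, w0
6. ~a, w0
Accessibility: w0Rw0

Yes, satisfiable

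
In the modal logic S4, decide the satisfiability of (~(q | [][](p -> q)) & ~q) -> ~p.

Satisfiable

1. (~(q | [][](p -> q)) & ~q) -> ~p, w0
2. ~p, w0
Accessibility: w0Rw0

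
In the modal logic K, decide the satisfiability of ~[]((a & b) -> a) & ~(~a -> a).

Unsatisfiable (every branch closes)

1. ~[]((a & b) -> a) & ~(~a -> a), u
2. ~[]((a & b) -> a), u
3. ~(~a -> a), u
4. ~a, u
5. ~((a & b) -> a), v
6. a & b, v
7. ~a, v
8. a, v
9. b, v
Accessibility: uRv
Branch closes: a and ~a both at v.
(One branch shown.) All branches close.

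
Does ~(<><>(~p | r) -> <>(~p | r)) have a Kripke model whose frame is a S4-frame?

1. ~(<><>(~p | r) -> <>(~p | r)), 0
2. <><>(~p | r), 0   [~->-rule on 1]
3. ~<>(~p | r), 0   [~->-rule on 1]
4. ~(~p | r), 0   [~<>-rule on 3 via 0R0]
5. p, 0   [~|-rule on 4]
6. ~r, 0   [~|-rule on 4]
7. <>(~p | r), 1   [<>-rule on 2: fresh world 1, 0R1]
8. ~(~p | r), 1   [~<>-rule on 3 via 0R1]
9. p, 1   [~|-rule on 8]
10. ~r, 1   [~|-rule on 8]
11. ~p | r, 2   [<>-rule on 7: fresh world 2, 1R2]
12. ~(~p | r), 2   [~<>-rule on 3 via 0R2]
13. p, 2   [~|-rule on 12]
14. ~r, 2   [~|-rule on 12]
15. r, 2   [|-rule on 11 (branches; this branch)]
Accessibility: 0R0, 0R1, 0R2, 1R1, 1R2, 2R2
Branch closes: r and ~r both at 2.
Every branch closes; the branch above is one of them.

No, unsatisfiable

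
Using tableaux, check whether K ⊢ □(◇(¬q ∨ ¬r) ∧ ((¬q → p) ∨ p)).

Tableau for the negation ¬□(◇(¬q ∨ ¬r) ∧ ((¬q → p) ∨ p)):
1. ¬□(◇(¬q ∨ ¬r) ∧ ((¬q → p) ∨ p)), 0
2. ¬(◇(¬q ∨ ¬r) ∧ ((¬q → p) ∨ p)), 1
3. ¬((¬q → p) ∨ p), 1
4. ¬(¬q → p), 1
5. ¬p, 1
6. ¬q, 1
Accessibility: 0R1
The negation has an open branch (countermodel exists).

Not valid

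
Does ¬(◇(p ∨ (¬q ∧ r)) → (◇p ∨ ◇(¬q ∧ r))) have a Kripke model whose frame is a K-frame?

No, unsatisfiable

1. ¬(◇(p ∨ (¬q ∧ r)) → (◇p ∨ ◇(¬q ∧ r))), u
2. ◇(p ∨ (¬q ∧ r)), u
3. ¬(◇p ∨ ◇(¬q ∧ r)), u
4. ¬◇p, u
5. ¬◇(¬q ∧ r), u
6. p ∨ (¬q ∧ r), v
7. ¬p, v
8. ¬(¬q ∧ r), v
9. ¬q ∧ r, v
10. ¬q, v
11. r, v
12. ¬r, v
Accessibility: uRv
Branch closes: r and ¬r both at v.
All branches of the tableau close; one closing branch shown above.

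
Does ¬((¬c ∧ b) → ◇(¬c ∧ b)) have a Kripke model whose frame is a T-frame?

1. ¬((¬c ∧ b) → ◇(¬c ∧ b)), w0
2. ¬c ∧ b, w0   [¬→-rule on 1]
3. ¬◇(¬c ∧ b), w0   [¬→-rule on 1]
4. ¬c, w0   [∧-rule on 2]
5. b, w0   [∧-rule on 2]
6. ¬(¬c ∧ b), w0   [¬◇-rule on 3 via w0Rw0]
7. ¬b, w0   [¬∧-rule on 6 (branches; this branch)]
Accessibility: w0Rw0
Branch closes: b and ¬b both at w0.
Every branch closes; the branch above is one of them.

Unsatisfiable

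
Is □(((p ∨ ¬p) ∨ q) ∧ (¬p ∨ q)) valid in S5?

No, not valid

Tableau for the negation ¬□(((p ∨ ¬p) ∨ q) ∧ (¬p ∨ q)):
1. ¬□(((p ∨ ¬p) ∨ q) ∧ (¬p ∨ q)), w0
2. ¬(((p ∨ ¬p) ∨ q) ∧ (¬p ∨ q)), w1
3. ¬(¬p ∨ q), w1
4. p, w1
5. ¬q, w1
Accessibility: w0Rw0, w0Rw1, w1Rw0, w1Rw1
The negation has an open branch (countermodel exists).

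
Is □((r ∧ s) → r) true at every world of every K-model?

Tableau for the negation ¬□((r ∧ s) → r):
1. ¬□((r ∧ s) → r), u
2. ¬((r ∧ s) → r), v   [¬□-rule on 1: fresh world v, uRv]
3. r ∧ s, v   [¬→-rule on 2]
4. ¬r, v   [¬→-rule on 2]
5. r, v   [∧-rule on 3]
6. s, v   [∧-rule on 3]
Accessibility: uRv
Branch closes: r and ¬r both at v.
All branches of the negation close; one closing branch shown above.

Valid in K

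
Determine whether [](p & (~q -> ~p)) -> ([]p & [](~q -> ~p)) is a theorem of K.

Valid in K

Tableau for the negation ~([](p & (~q -> ~p)) -> ([]p & [](~q -> ~p))):
1. ~([](p & (~q -> ~p)) -> ([]p & [](~q -> ~p))), 0
2. [](p & (~q -> ~p)), 0
3. ~([]p & [](~q -> ~p)), 0
4. ~[](~q -> ~p), 0
5. ~(~q -> ~p), 1
6. ~q, 1
7. p, 1
8. p & (~q -> ~p), 1
9. ~q -> ~p, 1
10. ~p, 1
Accessibility: 0R1
Branch closes: p and ~p both at 1.
Every branch of the negation's tableau closes; the branch above is one of them.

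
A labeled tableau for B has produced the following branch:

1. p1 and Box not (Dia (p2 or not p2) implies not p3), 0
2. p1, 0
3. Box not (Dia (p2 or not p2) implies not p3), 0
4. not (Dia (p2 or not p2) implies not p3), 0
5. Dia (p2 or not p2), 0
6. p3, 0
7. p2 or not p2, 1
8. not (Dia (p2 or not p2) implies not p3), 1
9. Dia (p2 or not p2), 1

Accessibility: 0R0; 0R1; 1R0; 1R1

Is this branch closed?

No, open

There is no literal clash: for every atom and world, at most one sign appears.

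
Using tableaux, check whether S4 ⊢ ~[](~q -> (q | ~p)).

Tableau for the negation [](~q -> (q | ~p)):
1. [](~q -> (q | ~p)), w0
2. ~q -> (q | ~p), w0
3. q | ~p, w0
4. ~p, w0
Accessibility: w0Rw0
The negation has an open branch (countermodel exists).

No, not valid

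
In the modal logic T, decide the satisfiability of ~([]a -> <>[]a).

Unsatisfiable (every branch closes)

1. ~([]a -> <>[]a), 0
2. []a, 0
3. ~<>[]a, 0
4. a, 0
5. ~[]a, 0
6. ~a, 1
7. a, 1
Accessibility: 0R0, 0R1, 1R1
Branch closes: a and ~a both at 1.
Every branch closes; the branch above is one of them.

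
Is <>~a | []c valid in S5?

Tableau for the negation ~(<>~a | []c):
1. ~(<>~a | []c), 0
2. ~<>~a, 0
3. ~[]c, 0
4. a, 0
5. ~c, 1
6. a, 1
Accessibility: 0R0, 0R1, 1R0, 1R1
The negation has an open branch (countermodel exists).

Invalid (countermodel exists)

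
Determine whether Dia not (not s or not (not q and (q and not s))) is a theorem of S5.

Tableau for the negation not Dia not (not s or not (not q and (q and not s))):
1. not Dia not (not s or not (not q and (q and not s))), w0
2. not s or not (not q and (q and not s)), w0   [neg-Dia-rule on 1 via w0Rw0]
3. not (not q and (q and not s)), w0   [or-rule on 2 (branches; this branch)]
4. not (q and not s), w0   [neg-and-rule on 3 (branches; this branch)]
5. s, w0   [neg-and-rule on 4 (branches; this branch)]
Accessibility: w0Rw0
The negation has an open branch (countermodel exists).

No, not valid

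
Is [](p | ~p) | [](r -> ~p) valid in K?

Tableau for the negation ~([](p | ~p) | [](r -> ~p)):
1. ~([](p | ~p) | [](r -> ~p)), u
2. ~[](p | ~p), u
3. ~[](r -> ~p), u
4. ~(p | ~p), v
5. ~p, v
6. p, v
Accessibility: uRv
Branch closes: p and ~p both at v.
All branches of the negation close; one closing branch shown above.

Yes, valid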